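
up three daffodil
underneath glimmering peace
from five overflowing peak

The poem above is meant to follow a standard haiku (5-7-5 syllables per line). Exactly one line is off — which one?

Line 1: "up three daffodil": 1+1+3 = 5 ✓
Line 2: "underneath glimmering peace": 3+3+1 = 7 ✓
Line 3: "from five overflowing peak": 1+1+4+1 = 7 (expected 5)

The third line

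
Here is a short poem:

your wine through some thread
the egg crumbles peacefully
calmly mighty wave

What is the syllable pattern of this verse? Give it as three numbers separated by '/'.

Line 1: your(1) + wine(1) + through(1) + some(1) + thread(1) = 5
Line 2: the(1) + egg(1) + crumbles(2) + peacefully(3) = 7
Line 3: calmly(2) + mighty(2) + wave(1) = 5

5/7/5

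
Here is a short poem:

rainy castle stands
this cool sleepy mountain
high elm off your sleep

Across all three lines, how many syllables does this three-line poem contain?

Line 1: rainy(2) + castle(2) + stands(1) = 5
Line 2: this(1) + cool(1) + sleepy(2) + mountain(2) = 6
Line 3: high(1) + elm(1) + off(1) + your(1) + sleep(1) = 5
Total: 5 + 6 + 5 = 16

16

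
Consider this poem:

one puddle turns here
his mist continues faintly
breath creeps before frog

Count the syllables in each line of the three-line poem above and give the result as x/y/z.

5/7/5

Line 1: "one puddle turns here": 1+2+1+1 = 5
Line 2: "his mist continues faintly": 1+1+3+2 = 7
Line 3: "breath creeps before frog": 1+1+2+1 = 5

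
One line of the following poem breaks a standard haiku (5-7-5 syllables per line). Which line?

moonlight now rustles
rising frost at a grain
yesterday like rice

The second line

Line 1: moonlight (2), now (1), rustles (2) → 5 ✓
Line 2: rising (2), frost (1), at (1), a (1), grain (1) → 6 (expected 7)
Line 3: yesterday (3), like (1), rice (1) → 5 ✓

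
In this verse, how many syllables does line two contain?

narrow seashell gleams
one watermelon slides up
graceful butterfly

7

Line two: one(1) + watermelon(4) + slides(1) + up(1) = 7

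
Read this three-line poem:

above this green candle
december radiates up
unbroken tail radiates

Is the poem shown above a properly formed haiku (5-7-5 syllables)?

No

Line 1: above (2), this (1), green (1), candle (2) → 6 (expected 5)
Line 2: december (3), radiates (3), up (1) → 7 ✓
Line 3: unbroken (3), tail (1), radiates (3) → 7 (expected 5)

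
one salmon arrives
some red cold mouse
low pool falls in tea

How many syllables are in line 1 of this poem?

Line 1: "one salmon arrives": 1+2+2 = 5

5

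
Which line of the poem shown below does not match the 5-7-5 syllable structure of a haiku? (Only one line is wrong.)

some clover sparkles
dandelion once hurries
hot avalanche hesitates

Line 3

Line 1: some(1) + clover(2) + sparkles(2) = 5 ✓
Line 2: dandelion(4) + once(1) + hurries(2) = 7 ✓
Line 3: hot(1) + avalanche(3) + hesitates(3) = 7 (expected 5)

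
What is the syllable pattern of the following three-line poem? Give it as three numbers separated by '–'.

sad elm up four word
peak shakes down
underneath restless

Line 1: sad (1), elm (1), up (1), four (1), word (1) → 5
Line 2: peak (1), shakes (1), down (1) → 3
Line 3: underneath (3), restless (2) → 5

5–3–5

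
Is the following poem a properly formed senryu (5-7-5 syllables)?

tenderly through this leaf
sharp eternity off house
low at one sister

No

Line 1: "tenderly through this leaf": 3+1+1+1 = 6 (expected 5)
Line 2: "sharp eternity off house": 1+4+1+1 = 7 ✓
Line 3: "low at one sister": 1+1+1+2 = 5 ✓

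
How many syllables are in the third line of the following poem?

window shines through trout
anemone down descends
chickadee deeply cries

The third line: chickadee (3), deeply (2), cries (1) → 6

6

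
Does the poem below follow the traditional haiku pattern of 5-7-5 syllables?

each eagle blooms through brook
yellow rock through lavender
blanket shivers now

Line 1: each(1) + eagle(2) + blooms(1) + through(1) + brook(1) = 6 (expected 5)
Line 2: yellow(2) + rock(1) + through(1) + lavender(3) = 7 ✓
Line 3: blanket(2) + shivers(2) + now(1) = 5 ✓

No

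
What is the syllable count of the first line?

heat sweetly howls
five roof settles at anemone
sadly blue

4

The first line: "heat sweetly howls": 1+2+1 = 4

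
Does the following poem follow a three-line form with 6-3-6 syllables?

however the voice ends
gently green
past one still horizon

Line 1: however(3) + the(1) + voice(1) + ends(1) = 6 ✓
Line 2: gently(2) + green(1) = 3 ✓
Line 3: past(1) + one(1) + still(1) + horizon(3) = 6 ✓

Yes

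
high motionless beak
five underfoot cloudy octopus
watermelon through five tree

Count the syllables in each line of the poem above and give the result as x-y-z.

5-9-7

Line 1: high (1), motionless (3), beak (1) → 5
Line 2: five (1), underfoot (3), cloudy (2), octopus (3) → 9
Line 3: watermelon (4), through (1), five (1), tree (1) → 7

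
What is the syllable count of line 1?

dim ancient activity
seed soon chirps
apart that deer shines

Line 1: dim(1) + ancient(2) + activity(4) = 7

7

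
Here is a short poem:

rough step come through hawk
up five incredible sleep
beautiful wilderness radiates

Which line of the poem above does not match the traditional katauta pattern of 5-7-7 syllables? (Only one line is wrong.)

Line 1: "rough step come through hawk": 1+1+1+1+1 = 5 ✓
Line 2: "up five incredible sleep": 1+1+4+1 = 7 ✓
Line 3: "beautiful wilderness radiates": 3+3+3 = 9 (expected 7)

Line 3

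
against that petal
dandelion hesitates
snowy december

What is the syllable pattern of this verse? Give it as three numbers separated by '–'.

Line 1: "against that petal": 2+1+2 = 5
Line 2: "dandelion hesitates": 4+3 = 7
Line 3: "snowy december": 2+3 = 5

5–7–5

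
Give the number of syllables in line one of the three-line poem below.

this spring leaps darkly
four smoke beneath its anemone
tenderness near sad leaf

Line one: this(1) + spring(1) + leaps(1) + darkly(2) = 5

5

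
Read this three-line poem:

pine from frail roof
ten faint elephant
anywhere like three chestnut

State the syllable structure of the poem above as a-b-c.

4-5-7

Line 1: pine(1) + from(1) + frail(1) + roof(1) = 4
Line 2: ten(1) + faint(1) + elephant(3) = 5
Line 3: anywhere(3) + like(1) + three(1) + chestnut(2) = 7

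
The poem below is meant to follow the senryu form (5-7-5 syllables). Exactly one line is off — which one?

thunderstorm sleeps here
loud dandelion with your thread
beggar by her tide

The second line

Line 1: thunderstorm(3) + sleeps(1) + here(1) = 5 ✓
Line 2: loud(1) + dandelion(4) + with(1) + your(1) + thread(1) = 8 (expected 7)
Line 3: beggar(2) + by(1) + her(1) + tide(1) = 5 ✓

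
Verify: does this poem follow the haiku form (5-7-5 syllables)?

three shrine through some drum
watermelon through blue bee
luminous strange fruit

Yes

Line 1: three (1), shrine (1), through (1), some (1), drum (1) → 5 ✓
Line 2: watermelon (4), through (1), blue (1), bee (1) → 7 ✓
Line 3: luminous (3), strange (1), fruit (1) → 5 ✓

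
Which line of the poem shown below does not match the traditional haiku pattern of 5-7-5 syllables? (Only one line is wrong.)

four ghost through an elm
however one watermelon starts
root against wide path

The second line

Line 1: four(1) + ghost(1) + through(1) + an(1) + elm(1) = 5 ✓
Line 2: however(3) + one(1) + watermelon(4) + starts(1) = 9 (expected 7)
Line 3: root(1) + against(2) + wide(1) + path(1) = 5 ✓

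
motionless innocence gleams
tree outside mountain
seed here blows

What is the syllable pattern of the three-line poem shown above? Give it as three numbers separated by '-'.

7-5-3

Line 1: "motionless innocence gleams": 3+3+1 = 7
Line 2: "tree outside mountain": 1+2+2 = 5
Line 3: "seed here blows": 1+1+1 = 3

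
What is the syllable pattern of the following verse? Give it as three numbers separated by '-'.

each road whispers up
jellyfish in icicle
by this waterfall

5-7-5

Line 1: each (1), road (1), whispers (2), up (1) → 5
Line 2: jellyfish (3), in (1), icicle (3) → 7
Line 3: by (1), this (1), waterfall (3) → 5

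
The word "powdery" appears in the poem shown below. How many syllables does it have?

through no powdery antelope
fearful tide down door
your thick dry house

3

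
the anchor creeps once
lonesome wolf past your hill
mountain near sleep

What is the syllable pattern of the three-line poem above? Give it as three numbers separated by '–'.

Line 1: the(1) + anchor(2) + creeps(1) + once(1) = 5
Line 2: lonesome(2) + wolf(1) + past(1) + your(1) + hill(1) = 6
Line 3: mountain(2) + near(1) + sleep(1) = 4

5–6–4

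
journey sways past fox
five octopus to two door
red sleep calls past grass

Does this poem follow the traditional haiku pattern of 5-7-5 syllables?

Yes

Line 1: journey(2) + sways(1) + past(1) + fox(1) = 5 ✓
Line 2: five(1) + octopus(3) + to(1) + two(1) + door(1) = 7 ✓
Line 3: red(1) + sleep(1) + calls(1) + past(1) + grass(1) = 5 ✓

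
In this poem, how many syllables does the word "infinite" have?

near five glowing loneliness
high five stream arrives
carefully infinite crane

"infinite" has 3 syllables.

3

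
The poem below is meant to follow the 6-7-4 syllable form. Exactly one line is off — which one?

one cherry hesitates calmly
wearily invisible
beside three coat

Line 1: one(1) + cherry(2) + hesitates(3) + calmly(2) = 8 (expected 6)
Line 2: wearily(3) + invisible(4) = 7 ✓
Line 3: beside(2) + three(1) + coat(1) = 4 ✓

The first line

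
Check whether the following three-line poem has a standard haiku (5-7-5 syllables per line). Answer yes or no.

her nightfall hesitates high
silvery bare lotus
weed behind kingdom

No

Line 1: "her nightfall hesitates high": 1+2+3+1 = 7 (expected 5)
Line 2: "silvery bare lotus": 3+1+2 = 6 (expected 7)
Line 3: "weed behind kingdom": 1+2+2 = 5 ✓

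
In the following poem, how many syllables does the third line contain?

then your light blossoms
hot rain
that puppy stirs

The third line: that(1) + puppy(2) + stirs(1) = 4

4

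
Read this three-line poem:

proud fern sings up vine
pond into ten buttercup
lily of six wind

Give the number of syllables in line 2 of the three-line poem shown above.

Line 2: pond (1), into (2), ten (1), buttercup (3) → 7

7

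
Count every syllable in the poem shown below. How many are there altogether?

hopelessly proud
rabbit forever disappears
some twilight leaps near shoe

Line 1: "hopelessly proud": 3+1 = 4
Line 2: "rabbit forever disappears": 2+3+3 = 8
Line 3: "some twilight leaps near shoe": 1+2+1+1+1 = 6
Total: 4 + 8 + 6 = 18

18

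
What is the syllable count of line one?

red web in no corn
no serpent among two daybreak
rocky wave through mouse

5

Line one: red(1) + web(1) + in(1) + no(1) + corn(1) = 5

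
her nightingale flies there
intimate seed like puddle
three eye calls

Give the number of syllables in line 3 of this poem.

3

Line 3: "three eye calls": 1+1+1 = 3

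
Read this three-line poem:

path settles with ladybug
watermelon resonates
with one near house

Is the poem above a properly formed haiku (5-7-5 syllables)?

No

Line 1: path (1), settles (2), with (1), ladybug (3) → 7 (expected 5)
Line 2: watermelon (4), resonates (3) → 7 ✓
Line 3: with (1), one (1), near (1), house (1) → 4 (expected 5)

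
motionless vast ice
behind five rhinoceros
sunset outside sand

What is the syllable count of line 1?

5

Line 1: "motionless vast ice": 3+1+1 = 5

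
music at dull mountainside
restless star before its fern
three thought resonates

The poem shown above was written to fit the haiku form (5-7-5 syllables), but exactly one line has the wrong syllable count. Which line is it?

Line 1: music (2), at (1), dull (1), mountainside (3) → 7 (expected 5)
Line 2: restless (2), star (1), before (2), its (1), fern (1) → 7 ✓
Line 3: three (1), thought (1), resonates (3) → 5 ✓

Line 1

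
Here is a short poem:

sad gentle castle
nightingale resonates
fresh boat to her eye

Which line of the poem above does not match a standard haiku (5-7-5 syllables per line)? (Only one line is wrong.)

Line 2

Line 1: "sad gentle castle": 1+2+2 = 5 ✓
Line 2: "nightingale resonates": 3+3 = 6 (expected 7)
Line 3: "fresh boat to her eye": 1+1+1+1+1 = 5 ✓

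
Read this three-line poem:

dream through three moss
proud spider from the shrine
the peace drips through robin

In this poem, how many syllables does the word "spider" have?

2

"spider" has 2 syllables.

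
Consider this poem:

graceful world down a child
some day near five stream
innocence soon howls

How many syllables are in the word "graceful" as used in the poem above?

"graceful" has 2 syllables.

2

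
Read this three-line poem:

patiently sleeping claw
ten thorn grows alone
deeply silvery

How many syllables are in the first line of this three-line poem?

6

The first line: patiently(3) + sleeping(2) + claw(1) = 6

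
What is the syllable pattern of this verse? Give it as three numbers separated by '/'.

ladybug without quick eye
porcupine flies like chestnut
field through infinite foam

7/7/6

Line 1: ladybug(3) + without(2) + quick(1) + eye(1) = 7
Line 2: porcupine(3) + flies(1) + like(1) + chestnut(2) = 7
Line 3: field(1) + through(1) + infinite(3) + foam(1) = 6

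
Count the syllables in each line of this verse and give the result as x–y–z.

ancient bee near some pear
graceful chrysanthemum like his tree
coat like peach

Line 1: ancient (2), bee (1), near (1), some (1), pear (1) → 6
Line 2: graceful (2), chrysanthemum (4), like (1), his (1), tree (1) → 9
Line 3: coat (1), like (1), peach (1) → 3

6–9–3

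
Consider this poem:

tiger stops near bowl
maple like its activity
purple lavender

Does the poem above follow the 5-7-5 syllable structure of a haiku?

No

Line 1: "tiger stops near bowl": 2+1+1+1 = 5 ✓
Line 2: "maple like its activity": 2+1+1+4 = 8 (expected 7)
Line 3: "purple lavender": 2+3 = 5 ✓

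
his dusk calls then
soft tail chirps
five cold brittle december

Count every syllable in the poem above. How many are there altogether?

Line 1: "his dusk calls then": 1+1+1+1 = 4
Line 2: "soft tail chirps": 1+1+1 = 3
Line 3: "five cold brittle december": 1+1+2+3 = 7
Total: 4 + 3 + 7 = 14

14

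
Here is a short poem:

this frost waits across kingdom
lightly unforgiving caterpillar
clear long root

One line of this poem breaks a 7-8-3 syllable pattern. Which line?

Line 1: this (1), frost (1), waits (1), across (2), kingdom (2) → 7 ✓
Line 2: lightly (2), unforgiving (4), caterpillar (4) → 10 (expected 8)
Line 3: clear (1), long (1), root (1) → 3 ✓

The second line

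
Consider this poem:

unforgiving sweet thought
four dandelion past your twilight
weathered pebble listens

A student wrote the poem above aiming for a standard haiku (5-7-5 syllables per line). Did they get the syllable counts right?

Line 1: "unforgiving sweet thought": 4+1+1 = 6 (expected 5)
Line 2: "four dandelion past your twilight": 1+4+1+1+2 = 9 (expected 7)
Line 3: "weathered pebble listens": 2+2+2 = 6 (expected 5)

No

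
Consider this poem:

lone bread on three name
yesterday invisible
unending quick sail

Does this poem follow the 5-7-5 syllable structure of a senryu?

Line 1: lone (1), bread (1), on (1), three (1), name (1) → 5 ✓
Line 2: yesterday (3), invisible (4) → 7 ✓
Line 3: unending (3), quick (1), sail (1) → 5 ✓

Yes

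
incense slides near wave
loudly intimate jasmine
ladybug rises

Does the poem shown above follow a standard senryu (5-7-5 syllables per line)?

Line 1: incense (2), slides (1), near (1), wave (1) → 5 ✓
Line 2: loudly (2), intimate (3), jasmine (2) → 7 ✓
Line 3: ladybug (3), rises (2) → 5 ✓

Yes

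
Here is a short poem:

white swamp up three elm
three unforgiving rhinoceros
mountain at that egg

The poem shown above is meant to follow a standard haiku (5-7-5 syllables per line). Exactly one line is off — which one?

The second line

Line 1: white (1), swamp (1), up (1), three (1), elm (1) → 5 ✓
Line 2: three (1), unforgiving (4), rhinoceros (4) → 9 (expected 7)
Line 3: mountain (2), at (1), that (1), egg (1) → 5 ✓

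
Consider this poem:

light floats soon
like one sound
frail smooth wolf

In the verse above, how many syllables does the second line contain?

The second line: "like one sound": 1+1+1 = 3

3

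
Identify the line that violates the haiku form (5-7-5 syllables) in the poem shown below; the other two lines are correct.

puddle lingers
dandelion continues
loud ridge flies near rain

The first line

Line 1: puddle (2), lingers (2) → 4 (expected 5)
Line 2: dandelion (4), continues (3) → 7 ✓
Line 3: loud (1), ridge (1), flies (1), near (1), rain (1) → 5 ✓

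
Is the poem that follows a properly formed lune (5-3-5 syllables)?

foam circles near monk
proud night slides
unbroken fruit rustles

Line 1: "foam circles near monk": 1+2+1+1 = 5 ✓
Line 2: "proud night slides": 1+1+1 = 3 ✓
Line 3: "unbroken fruit rustles": 3+1+2 = 6 (expected 5)

No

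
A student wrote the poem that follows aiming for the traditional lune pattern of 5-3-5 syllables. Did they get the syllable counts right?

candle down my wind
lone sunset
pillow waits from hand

Yes

Line 1: "candle down my wind": 2+1+1+1 = 5 ✓
Line 2: "lone sunset": 1+2 = 3 ✓
Line 3: "pillow waits from hand": 2+1+1+1 = 5 ✓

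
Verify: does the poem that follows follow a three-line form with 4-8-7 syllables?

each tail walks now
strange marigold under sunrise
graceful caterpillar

No

Line 1: each (1), tail (1), walks (1), now (1) → 4 ✓
Line 2: strange (1), marigold (3), under (2), sunrise (2) → 8 ✓
Line 3: graceful (2), caterpillar (4) → 6 (expected 7)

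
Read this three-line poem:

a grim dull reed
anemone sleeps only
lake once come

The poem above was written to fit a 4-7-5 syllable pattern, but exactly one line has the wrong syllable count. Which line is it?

Line 1: "a grim dull reed": 1+1+1+1 = 4 ✓
Line 2: "anemone sleeps only": 4+1+2 = 7 ✓
Line 3: "lake once come": 1+1+1 = 3 (expected 5)

Line 3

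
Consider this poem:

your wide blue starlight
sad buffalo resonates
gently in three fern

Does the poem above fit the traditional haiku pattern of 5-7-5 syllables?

Yes

Line 1: "your wide blue starlight": 1+1+1+2 = 5 ✓
Line 2: "sad buffalo resonates": 1+3+3 = 7 ✓
Line 3: "gently in three fern": 2+1+1+1 = 5 ✓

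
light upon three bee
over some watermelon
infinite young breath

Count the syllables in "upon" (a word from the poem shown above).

2

"upon" has 2 syllables.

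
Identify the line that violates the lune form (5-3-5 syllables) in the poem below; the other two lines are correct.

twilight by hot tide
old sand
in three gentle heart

Line 1: twilight (2), by (1), hot (1), tide (1) → 5 ✓
Line 2: old (1), sand (1) → 2 (expected 3)
Line 3: in (1), three (1), gentle (2), heart (1) → 5 ✓

The second line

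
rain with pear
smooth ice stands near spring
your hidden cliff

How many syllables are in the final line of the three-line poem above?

4

The final line: "your hidden cliff": 1+2+1 = 4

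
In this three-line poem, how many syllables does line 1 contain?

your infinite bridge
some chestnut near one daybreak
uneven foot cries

Line 1: your(1) + infinite(3) + bridge(1) = 5

5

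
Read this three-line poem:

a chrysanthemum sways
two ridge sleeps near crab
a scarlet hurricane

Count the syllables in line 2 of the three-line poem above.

5

Line 2: "two ridge sleeps near crab": 1+1+1+1+1 = 5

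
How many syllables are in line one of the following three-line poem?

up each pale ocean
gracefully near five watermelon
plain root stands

5

Line one: "up each pale ocean": 1+1+1+2 = 5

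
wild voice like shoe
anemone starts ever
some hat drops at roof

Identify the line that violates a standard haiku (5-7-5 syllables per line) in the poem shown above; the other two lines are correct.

Line 1: "wild voice like shoe": 1+1+1+1 = 4 (expected 5)
Line 2: "anemone starts ever": 4+1+2 = 7 ✓
Line 3: "some hat drops at roof": 1+1+1+1+1 = 5 ✓

The first line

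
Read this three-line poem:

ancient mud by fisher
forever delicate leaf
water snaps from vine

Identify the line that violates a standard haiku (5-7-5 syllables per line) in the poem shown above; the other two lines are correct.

Line 1

Line 1: ancient (2), mud (1), by (1), fisher (2) → 6 (expected 5)
Line 2: forever (3), delicate (3), leaf (1) → 7 ✓
Line 3: water (2), snaps (1), from (1), vine (1) → 5 ✓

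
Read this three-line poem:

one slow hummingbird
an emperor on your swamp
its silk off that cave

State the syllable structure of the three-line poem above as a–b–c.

Line 1: one(1) + slow(1) + hummingbird(3) = 5
Line 2: an(1) + emperor(3) + on(1) + your(1) + swamp(1) = 7
Line 3: its(1) + silk(1) + off(1) + that(1) + cave(1) = 5

5–7–5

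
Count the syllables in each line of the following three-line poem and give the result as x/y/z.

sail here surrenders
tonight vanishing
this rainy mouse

Line 1: sail (1), here (1), surrenders (3) → 5
Line 2: tonight (2), vanishing (3) → 5
Line 3: this (1), rainy (2), mouse (1) → 4

5/5/4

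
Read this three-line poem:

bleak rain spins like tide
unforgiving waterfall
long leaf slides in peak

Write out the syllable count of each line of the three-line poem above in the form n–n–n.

Line 1: "bleak rain spins like tide": 1+1+1+1+1 = 5
Line 2: "unforgiving waterfall": 4+3 = 7
Line 3: "long leaf slides in peak": 1+1+1+1+1 = 5

5–7–5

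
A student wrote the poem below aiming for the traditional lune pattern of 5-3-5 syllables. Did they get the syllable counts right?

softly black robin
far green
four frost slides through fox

Line 1: "softly black robin": 2+1+2 = 5 ✓
Line 2: "far green": 1+1 = 2 (expected 3)
Line 3: "four frost slides through fox": 1+1+1+1+1 = 5 ✓

No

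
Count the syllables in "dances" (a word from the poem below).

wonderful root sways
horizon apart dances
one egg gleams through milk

2

"dances" has 2 syllables.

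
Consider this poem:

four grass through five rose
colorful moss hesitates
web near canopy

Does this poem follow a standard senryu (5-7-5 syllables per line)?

Yes

Line 1: four(1) + grass(1) + through(1) + five(1) + rose(1) = 5 ✓
Line 2: colorful(3) + moss(1) + hesitates(3) = 7 ✓
Line 3: web(1) + near(1) + canopy(3) = 5 ✓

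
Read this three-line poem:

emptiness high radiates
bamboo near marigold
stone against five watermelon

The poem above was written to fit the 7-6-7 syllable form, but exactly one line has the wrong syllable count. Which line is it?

Line 3

Line 1: emptiness (3), high (1), radiates (3) → 7 ✓
Line 2: bamboo (2), near (1), marigold (3) → 6 ✓
Line 3: stone (1), against (2), five (1), watermelon (4) → 8 (expected 7)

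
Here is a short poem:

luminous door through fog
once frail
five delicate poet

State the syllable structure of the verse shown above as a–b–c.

6–2–6

Line 1: luminous(3) + door(1) + through(1) + fog(1) = 6
Line 2: once(1) + frail(1) = 2
Line 3: five(1) + delicate(3) + poet(2) = 6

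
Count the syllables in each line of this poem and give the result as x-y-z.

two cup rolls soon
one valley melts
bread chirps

Line 1: two (1), cup (1), rolls (1), soon (1) → 4
Line 2: one (1), valley (2), melts (1) → 4
Line 3: bread (1), chirps (1) → 2

4-4-2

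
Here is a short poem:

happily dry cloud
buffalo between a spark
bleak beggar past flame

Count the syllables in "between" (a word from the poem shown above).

2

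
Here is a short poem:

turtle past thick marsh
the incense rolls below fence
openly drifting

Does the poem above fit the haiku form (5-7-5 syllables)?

Line 1: turtle(2) + past(1) + thick(1) + marsh(1) = 5 ✓
Line 2: the(1) + incense(2) + rolls(1) + below(2) + fence(1) = 7 ✓
Line 3: openly(3) + drifting(2) = 5 ✓

Yes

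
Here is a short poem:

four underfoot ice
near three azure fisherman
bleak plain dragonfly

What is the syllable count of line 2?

Line 2: near(1) + three(1) + azure(2) + fisherman(3) = 7

7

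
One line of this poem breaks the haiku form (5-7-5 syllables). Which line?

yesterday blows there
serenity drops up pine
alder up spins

Line 1: "yesterday blows there": 3+1+1 = 5 ✓
Line 2: "serenity drops up pine": 4+1+1+1 = 7 ✓
Line 3: "alder up spins": 2+1+1 = 4 (expected 5)

Line 3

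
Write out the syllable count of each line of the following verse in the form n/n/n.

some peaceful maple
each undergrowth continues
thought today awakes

Line 1: some (1), peaceful (2), maple (2) → 5
Line 2: each (1), undergrowth (3), continues (3) → 7
Line 3: thought (1), today (2), awakes (2) → 5

5/7/5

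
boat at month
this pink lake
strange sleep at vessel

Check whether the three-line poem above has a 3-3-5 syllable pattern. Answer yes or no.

Yes

Line 1: "boat at month": 1+1+1 = 3 ✓
Line 2: "this pink lake": 1+1+1 = 3 ✓
Line 3: "strange sleep at vessel": 1+1+1+2 = 5 ✓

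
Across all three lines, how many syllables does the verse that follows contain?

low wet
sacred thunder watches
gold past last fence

12

Line 1: low(1) + wet(1) = 2
Line 2: sacred(2) + thunder(2) + watches(2) = 6
Line 3: gold(1) + past(1) + last(1) + fence(1) = 4
Total: 2 + 6 + 4 = 12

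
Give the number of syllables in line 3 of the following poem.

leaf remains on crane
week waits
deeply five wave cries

5

Line 3: deeply (2), five (1), wave (1), cries (1) → 5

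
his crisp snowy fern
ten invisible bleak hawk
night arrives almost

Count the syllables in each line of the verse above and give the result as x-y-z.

5-7-5

Line 1: his (1), crisp (1), snowy (2), fern (1) → 5
Line 2: ten (1), invisible (4), bleak (1), hawk (1) → 7
Line 3: night (1), arrives (2), almost (2) → 5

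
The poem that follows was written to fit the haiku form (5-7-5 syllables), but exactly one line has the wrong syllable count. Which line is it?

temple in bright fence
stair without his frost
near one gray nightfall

Line 1: "temple in bright fence": 2+1+1+1 = 5 ✓
Line 2: "stair without his frost": 1+2+1+1 = 5 (expected 7)
Line 3: "near one gray nightfall": 1+1+1+2 = 5 ✓

The second line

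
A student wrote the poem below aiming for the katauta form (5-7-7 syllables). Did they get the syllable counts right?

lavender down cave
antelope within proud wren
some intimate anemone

Line 1: lavender (3), down (1), cave (1) → 5 ✓
Line 2: antelope (3), within (2), proud (1), wren (1) → 7 ✓
Line 3: some (1), intimate (3), anemone (4) → 8 (expected 7)

No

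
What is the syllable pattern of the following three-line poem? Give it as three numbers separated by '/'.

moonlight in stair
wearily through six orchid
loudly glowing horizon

4/7/7

Line 1: "moonlight in stair": 2+1+1 = 4
Line 2: "wearily through six orchid": 3+1+1+2 = 7
Line 3: "loudly glowing horizon": 2+2+3 = 7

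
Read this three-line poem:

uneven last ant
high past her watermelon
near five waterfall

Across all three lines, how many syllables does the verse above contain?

17

Line 1: uneven(3) + last(1) + ant(1) = 5
Line 2: high(1) + past(1) + her(1) + watermelon(4) = 7
Line 3: near(1) + five(1) + waterfall(3) = 5
Total: 5 + 7 + 5 = 17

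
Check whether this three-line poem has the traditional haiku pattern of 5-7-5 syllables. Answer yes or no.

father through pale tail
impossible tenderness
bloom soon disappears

Line 1: father (2), through (1), pale (1), tail (1) → 5 ✓
Line 2: impossible (4), tenderness (3) → 7 ✓
Line 3: bloom (1), soon (1), disappears (3) → 5 ✓

Yes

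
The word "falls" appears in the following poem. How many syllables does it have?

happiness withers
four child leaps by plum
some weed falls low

"falls" has 1 syllable.

1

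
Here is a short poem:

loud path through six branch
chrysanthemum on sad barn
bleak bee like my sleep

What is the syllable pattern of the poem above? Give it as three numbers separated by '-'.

Line 1: "loud path through six branch": 1+1+1+1+1 = 5
Line 2: "chrysanthemum on sad barn": 4+1+1+1 = 7
Line 3: "bleak bee like my sleep": 1+1+1+1+1 = 5

5-7-5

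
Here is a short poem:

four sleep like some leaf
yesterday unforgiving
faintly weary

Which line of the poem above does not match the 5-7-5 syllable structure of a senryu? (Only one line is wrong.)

Line 3

Line 1: four (1), sleep (1), like (1), some (1), leaf (1) → 5 ✓
Line 2: yesterday (3), unforgiving (4) → 7 ✓
Line 3: faintly (2), weary (2) → 4 (expected 5)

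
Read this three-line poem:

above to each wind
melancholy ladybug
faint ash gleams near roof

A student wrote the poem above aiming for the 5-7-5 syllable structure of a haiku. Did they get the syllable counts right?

Yes

Line 1: above(2) + to(1) + each(1) + wind(1) = 5 ✓
Line 2: melancholy(4) + ladybug(3) = 7 ✓
Line 3: faint(1) + ash(1) + gleams(1) + near(1) + roof(1) = 5 ✓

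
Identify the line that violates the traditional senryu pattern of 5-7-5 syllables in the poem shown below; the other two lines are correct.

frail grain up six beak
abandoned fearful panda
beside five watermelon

The third line

Line 1: "frail grain up six beak": 1+1+1+1+1 = 5 ✓
Line 2: "abandoned fearful panda": 3+2+2 = 7 ✓
Line 3: "beside five watermelon": 2+1+4 = 7 (expected 5)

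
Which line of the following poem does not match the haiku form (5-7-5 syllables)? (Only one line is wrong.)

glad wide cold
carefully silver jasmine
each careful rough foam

Line 1: "glad wide cold": 1+1+1 = 3 (expected 5)
Line 2: "carefully silver jasmine": 3+2+2 = 7 ✓
Line 3: "each careful rough foam": 1+2+1+1 = 5 ✓

Line 1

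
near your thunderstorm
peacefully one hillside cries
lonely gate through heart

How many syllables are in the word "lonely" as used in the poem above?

2

"lonely" has 2 syllables.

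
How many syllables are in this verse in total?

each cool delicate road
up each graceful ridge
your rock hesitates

16

Line 1: each (1), cool (1), delicate (3), road (1) → 6
Line 2: up (1), each (1), graceful (2), ridge (1) → 5
Line 3: your (1), rock (1), hesitates (3) → 5
Total: 6 + 5 + 5 = 16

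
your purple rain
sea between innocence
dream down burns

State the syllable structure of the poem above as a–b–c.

4–6–3

Line 1: your(1) + purple(2) + rain(1) = 4
Line 2: sea(1) + between(2) + innocence(3) = 6
Line 3: dream(1) + down(1) + burns(1) = 3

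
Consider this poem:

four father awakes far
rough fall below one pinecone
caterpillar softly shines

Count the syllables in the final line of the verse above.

The final line: "caterpillar softly shines": 4+2+1 = 7

7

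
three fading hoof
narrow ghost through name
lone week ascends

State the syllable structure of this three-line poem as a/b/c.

Line 1: three(1) + fading(2) + hoof(1) = 4
Line 2: narrow(2) + ghost(1) + through(1) + name(1) = 5
Line 3: lone(1) + week(1) + ascends(2) = 4

4/5/4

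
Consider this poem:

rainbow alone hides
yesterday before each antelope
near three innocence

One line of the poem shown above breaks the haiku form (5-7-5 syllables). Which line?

Line 1: rainbow(2) + alone(2) + hides(1) = 5 ✓
Line 2: yesterday(3) + before(2) + each(1) + antelope(3) = 9 (expected 7)
Line 3: near(1) + three(1) + innocence(3) = 5 ✓

The second line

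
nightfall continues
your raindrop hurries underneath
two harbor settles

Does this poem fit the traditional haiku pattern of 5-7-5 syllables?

Line 1: nightfall (2), continues (3) → 5 ✓
Line 2: your (1), raindrop (2), hurries (2), underneath (3) → 8 (expected 7)
Line 3: two (1), harbor (2), settles (2) → 5 ✓

No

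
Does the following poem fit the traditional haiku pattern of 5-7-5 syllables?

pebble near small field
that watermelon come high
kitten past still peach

Yes

Line 1: "pebble near small field": 2+1+1+1 = 5 ✓
Line 2: "that watermelon come high": 1+4+1+1 = 7 ✓
Line 3: "kitten past still peach": 2+1+1+1 = 5 ✓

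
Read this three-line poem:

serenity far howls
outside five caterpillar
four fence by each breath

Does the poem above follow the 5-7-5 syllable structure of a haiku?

Line 1: serenity (4), far (1), howls (1) → 6 (expected 5)
Line 2: outside (2), five (1), caterpillar (4) → 7 ✓
Line 3: four (1), fence (1), by (1), each (1), breath (1) → 5 ✓

No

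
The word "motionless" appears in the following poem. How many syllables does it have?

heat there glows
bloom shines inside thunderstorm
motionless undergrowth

3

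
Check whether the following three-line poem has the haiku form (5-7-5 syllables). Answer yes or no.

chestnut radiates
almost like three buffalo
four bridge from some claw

Line 1: "chestnut radiates": 2+3 = 5 ✓
Line 2: "almost like three buffalo": 2+1+1+3 = 7 ✓
Line 3: "four bridge from some claw": 1+1+1+1+1 = 5 ✓

Yes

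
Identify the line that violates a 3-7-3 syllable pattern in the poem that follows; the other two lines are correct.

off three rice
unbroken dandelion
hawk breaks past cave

The third line

Line 1: off (1), three (1), rice (1) → 3 ✓
Line 2: unbroken (3), dandelion (4) → 7 ✓
Line 3: hawk (1), breaks (1), past (1), cave (1) → 4 (expected 3)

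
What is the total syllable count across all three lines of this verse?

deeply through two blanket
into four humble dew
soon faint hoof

15

Line 1: deeply(2) + through(1) + two(1) + blanket(2) = 6
Line 2: into(2) + four(1) + humble(2) + dew(1) = 6
Line 3: soon(1) + faint(1) + hoof(1) = 3
Total: 6 + 6 + 3 = 15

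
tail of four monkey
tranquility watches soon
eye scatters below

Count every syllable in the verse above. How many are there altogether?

17

Line 1: tail (1), of (1), four (1), monkey (2) → 5
Line 2: tranquility (4), watches (2), soon (1) → 7
Line 3: eye (1), scatters (2), below (2) → 5
Total: 5 + 7 + 5 = 17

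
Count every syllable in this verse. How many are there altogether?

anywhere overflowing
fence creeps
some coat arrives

13

Line 1: "anywhere overflowing": 3+4 = 7
Line 2: "fence creeps": 1+1 = 2
Line 3: "some coat arrives": 1+1+2 = 4
Total: 7 + 2 + 4 = 13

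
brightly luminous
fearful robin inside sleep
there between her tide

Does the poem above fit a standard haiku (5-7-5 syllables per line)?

Line 1: brightly (2), luminous (3) → 5 ✓
Line 2: fearful (2), robin (2), inside (2), sleep (1) → 7 ✓
Line 3: there (1), between (2), her (1), tide (1) → 5 ✓

Yes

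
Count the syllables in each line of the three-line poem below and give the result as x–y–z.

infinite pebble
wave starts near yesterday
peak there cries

5–6–3

Line 1: infinite(3) + pebble(2) = 5
Line 2: wave(1) + starts(1) + near(1) + yesterday(3) = 6
Line 3: peak(1) + there(1) + cries(1) = 3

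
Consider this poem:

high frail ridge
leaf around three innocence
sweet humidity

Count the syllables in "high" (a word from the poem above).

"high" has 1 syllable.

1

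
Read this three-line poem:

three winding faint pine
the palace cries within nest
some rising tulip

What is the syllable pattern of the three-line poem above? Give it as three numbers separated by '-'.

Line 1: three (1), winding (2), faint (1), pine (1) → 5
Line 2: the (1), palace (2), cries (1), within (2), nest (1) → 7
Line 3: some (1), rising (2), tulip (2) → 5

5-7-5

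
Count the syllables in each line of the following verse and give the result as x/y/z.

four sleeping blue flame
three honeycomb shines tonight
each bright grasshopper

Line 1: four (1), sleeping (2), blue (1), flame (1) → 5
Line 2: three (1), honeycomb (3), shines (1), tonight (2) → 7
Line 3: each (1), bright (1), grasshopper (3) → 5

5/7/5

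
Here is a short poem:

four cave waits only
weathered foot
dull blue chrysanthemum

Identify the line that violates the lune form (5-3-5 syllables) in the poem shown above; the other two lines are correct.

The third line

Line 1: four (1), cave (1), waits (1), only (2) → 5 ✓
Line 2: weathered (2), foot (1) → 3 ✓
Line 3: dull (1), blue (1), chrysanthemum (4) → 6 (expected 5)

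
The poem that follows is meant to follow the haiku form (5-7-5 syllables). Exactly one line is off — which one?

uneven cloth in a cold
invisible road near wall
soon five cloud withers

Line 1: "uneven cloth in a cold": 3+1+1+1+1 = 7 (expected 5)
Line 2: "invisible road near wall": 4+1+1+1 = 7 ✓
Line 3: "soon five cloud withers": 1+1+1+2 = 5 ✓

Line 1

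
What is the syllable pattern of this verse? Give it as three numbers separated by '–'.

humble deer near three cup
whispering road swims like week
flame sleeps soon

Line 1: humble(2) + deer(1) + near(1) + three(1) + cup(1) = 6
Line 2: whispering(3) + road(1) + swims(1) + like(1) + week(1) = 7
Line 3: flame(1) + sleeps(1) + soon(1) = 3

6–7–3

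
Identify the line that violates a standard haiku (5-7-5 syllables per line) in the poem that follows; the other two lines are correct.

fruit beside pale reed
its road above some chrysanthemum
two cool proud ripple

The second line

Line 1: fruit (1), beside (2), pale (1), reed (1) → 5 ✓
Line 2: its (1), road (1), above (2), some (1), chrysanthemum (4) → 9 (expected 7)
Line 3: two (1), cool (1), proud (1), ripple (2) → 5 ✓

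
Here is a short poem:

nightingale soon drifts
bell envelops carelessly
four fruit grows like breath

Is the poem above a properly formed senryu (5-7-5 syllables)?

Line 1: nightingale(3) + soon(1) + drifts(1) = 5 ✓
Line 2: bell(1) + envelops(3) + carelessly(3) = 7 ✓
Line 3: four(1) + fruit(1) + grows(1) + like(1) + breath(1) = 5 ✓

Yes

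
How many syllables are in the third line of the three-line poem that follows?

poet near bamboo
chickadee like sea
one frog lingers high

The third line: "one frog lingers high": 1+1+2+1 = 5

5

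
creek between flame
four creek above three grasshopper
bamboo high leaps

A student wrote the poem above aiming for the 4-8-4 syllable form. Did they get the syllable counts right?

Line 1: "creek between flame": 1+2+1 = 4 ✓
Line 2: "four creek above three grasshopper": 1+1+2+1+3 = 8 ✓
Line 3: "bamboo high leaps": 2+1+1 = 4 ✓

Yes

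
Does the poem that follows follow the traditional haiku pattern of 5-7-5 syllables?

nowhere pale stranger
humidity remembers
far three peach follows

Yes

Line 1: nowhere (2), pale (1), stranger (2) → 5 ✓
Line 2: humidity (4), remembers (3) → 7 ✓
Line 3: far (1), three (1), peach (1), follows (2) → 5 ✓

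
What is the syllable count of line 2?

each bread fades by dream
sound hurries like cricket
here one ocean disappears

Line 2: "sound hurries like cricket": 1+2+1+2 = 6

6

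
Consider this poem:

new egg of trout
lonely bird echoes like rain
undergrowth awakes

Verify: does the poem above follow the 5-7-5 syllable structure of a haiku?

Line 1: "new egg of trout": 1+1+1+1 = 4 (expected 5)
Line 2: "lonely bird echoes like rain": 2+1+2+1+1 = 7 ✓
Line 3: "undergrowth awakes": 3+2 = 5 ✓

No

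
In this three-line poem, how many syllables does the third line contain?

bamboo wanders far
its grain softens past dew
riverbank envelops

The third line: riverbank(3) + envelops(3) = 6

6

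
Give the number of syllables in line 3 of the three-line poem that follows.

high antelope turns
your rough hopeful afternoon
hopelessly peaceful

5

Line 3: "hopelessly peaceful": 3+2 = 5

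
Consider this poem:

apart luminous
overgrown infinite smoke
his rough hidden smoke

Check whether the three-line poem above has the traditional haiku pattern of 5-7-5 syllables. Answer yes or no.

Line 1: apart (2), luminous (3) → 5 ✓
Line 2: overgrown (3), infinite (3), smoke (1) → 7 ✓
Line 3: his (1), rough (1), hidden (2), smoke (1) → 5 ✓

Yes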